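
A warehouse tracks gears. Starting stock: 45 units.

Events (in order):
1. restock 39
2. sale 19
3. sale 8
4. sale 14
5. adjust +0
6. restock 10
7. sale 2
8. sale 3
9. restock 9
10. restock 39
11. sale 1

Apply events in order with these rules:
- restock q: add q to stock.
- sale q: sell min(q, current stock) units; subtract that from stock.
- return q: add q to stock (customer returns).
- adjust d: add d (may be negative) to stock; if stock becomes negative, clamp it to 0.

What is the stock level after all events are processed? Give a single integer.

Processing events:
Start: stock = 45
  Event 1 (restock 39): 45 + 39 = 84
  Event 2 (sale 19): sell min(19,84)=19. stock: 84 - 19 = 65. total_sold = 19
  Event 3 (sale 8): sell min(8,65)=8. stock: 65 - 8 = 57. total_sold = 27
  Event 4 (sale 14): sell min(14,57)=14. stock: 57 - 14 = 43. total_sold = 41
  Event 5 (adjust +0): 43 + 0 = 43
  Event 6 (restock 10): 43 + 10 = 53
  Event 7 (sale 2): sell min(2,53)=2. stock: 53 - 2 = 51. total_sold = 43
  Event 8 (sale 3): sell min(3,51)=3. stock: 51 - 3 = 48. total_sold = 46
  Event 9 (restock 9): 48 + 9 = 57
  Event 10 (restock 39): 57 + 39 = 96
  Event 11 (sale 1): sell min(1,96)=1. stock: 96 - 1 = 95. total_sold = 47
Final: stock = 95, total_sold = 47

Answer: 95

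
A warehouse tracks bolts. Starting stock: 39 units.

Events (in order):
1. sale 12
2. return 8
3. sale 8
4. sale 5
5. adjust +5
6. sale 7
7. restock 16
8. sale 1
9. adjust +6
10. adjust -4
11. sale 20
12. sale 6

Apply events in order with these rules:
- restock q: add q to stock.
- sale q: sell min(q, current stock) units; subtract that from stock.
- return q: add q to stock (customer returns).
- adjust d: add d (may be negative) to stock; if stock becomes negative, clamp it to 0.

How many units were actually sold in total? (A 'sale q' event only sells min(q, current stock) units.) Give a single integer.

Answer: 59

Derivation:
Processing events:
Start: stock = 39
  Event 1 (sale 12): sell min(12,39)=12. stock: 39 - 12 = 27. total_sold = 12
  Event 2 (return 8): 27 + 8 = 35
  Event 3 (sale 8): sell min(8,35)=8. stock: 35 - 8 = 27. total_sold = 20
  Event 4 (sale 5): sell min(5,27)=5. stock: 27 - 5 = 22. total_sold = 25
  Event 5 (adjust +5): 22 + 5 = 27
  Event 6 (sale 7): sell min(7,27)=7. stock: 27 - 7 = 20. total_sold = 32
  Event 7 (restock 16): 20 + 16 = 36
  Event 8 (sale 1): sell min(1,36)=1. stock: 36 - 1 = 35. total_sold = 33
  Event 9 (adjust +6): 35 + 6 = 41
  Event 10 (adjust -4): 41 + -4 = 37
  Event 11 (sale 20): sell min(20,37)=20. stock: 37 - 20 = 17. total_sold = 53
  Event 12 (sale 6): sell min(6,17)=6. stock: 17 - 6 = 11. total_sold = 59
Final: stock = 11, total_sold = 59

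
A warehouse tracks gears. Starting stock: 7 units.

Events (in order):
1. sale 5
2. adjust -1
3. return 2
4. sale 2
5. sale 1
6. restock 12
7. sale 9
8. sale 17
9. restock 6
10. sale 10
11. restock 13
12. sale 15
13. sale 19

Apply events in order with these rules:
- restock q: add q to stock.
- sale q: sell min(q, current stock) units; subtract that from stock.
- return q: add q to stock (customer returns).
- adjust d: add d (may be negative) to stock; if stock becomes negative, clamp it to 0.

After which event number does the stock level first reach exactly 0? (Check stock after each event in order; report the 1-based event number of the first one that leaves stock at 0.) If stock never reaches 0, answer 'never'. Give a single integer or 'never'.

Processing events:
Start: stock = 7
  Event 1 (sale 5): sell min(5,7)=5. stock: 7 - 5 = 2. total_sold = 5
  Event 2 (adjust -1): 2 + -1 = 1
  Event 3 (return 2): 1 + 2 = 3
  Event 4 (sale 2): sell min(2,3)=2. stock: 3 - 2 = 1. total_sold = 7
  Event 5 (sale 1): sell min(1,1)=1. stock: 1 - 1 = 0. total_sold = 8
  Event 6 (restock 12): 0 + 12 = 12
  Event 7 (sale 9): sell min(9,12)=9. stock: 12 - 9 = 3. total_sold = 17
  Event 8 (sale 17): sell min(17,3)=3. stock: 3 - 3 = 0. total_sold = 20
  Event 9 (restock 6): 0 + 6 = 6
  Event 10 (sale 10): sell min(10,6)=6. stock: 6 - 6 = 0. total_sold = 26
  Event 11 (restock 13): 0 + 13 = 13
  Event 12 (sale 15): sell min(15,13)=13. stock: 13 - 13 = 0. total_sold = 39
  Event 13 (sale 19): sell min(19,0)=0. stock: 0 - 0 = 0. total_sold = 39
Final: stock = 0, total_sold = 39

First zero at event 5.

Answer: 5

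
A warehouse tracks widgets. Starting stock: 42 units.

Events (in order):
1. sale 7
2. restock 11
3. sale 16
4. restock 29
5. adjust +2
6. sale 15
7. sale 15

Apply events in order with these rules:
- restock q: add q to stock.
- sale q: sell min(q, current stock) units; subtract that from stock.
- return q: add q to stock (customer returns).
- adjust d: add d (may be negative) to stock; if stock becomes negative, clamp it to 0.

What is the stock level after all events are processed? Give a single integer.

Processing events:
Start: stock = 42
  Event 1 (sale 7): sell min(7,42)=7. stock: 42 - 7 = 35. total_sold = 7
  Event 2 (restock 11): 35 + 11 = 46
  Event 3 (sale 16): sell min(16,46)=16. stock: 46 - 16 = 30. total_sold = 23
  Event 4 (restock 29): 30 + 29 = 59
  Event 5 (adjust +2): 59 + 2 = 61
  Event 6 (sale 15): sell min(15,61)=15. stock: 61 - 15 = 46. total_sold = 38
  Event 7 (sale 15): sell min(15,46)=15. stock: 46 - 15 = 31. total_sold = 53
Final: stock = 31, total_sold = 53

Answer: 31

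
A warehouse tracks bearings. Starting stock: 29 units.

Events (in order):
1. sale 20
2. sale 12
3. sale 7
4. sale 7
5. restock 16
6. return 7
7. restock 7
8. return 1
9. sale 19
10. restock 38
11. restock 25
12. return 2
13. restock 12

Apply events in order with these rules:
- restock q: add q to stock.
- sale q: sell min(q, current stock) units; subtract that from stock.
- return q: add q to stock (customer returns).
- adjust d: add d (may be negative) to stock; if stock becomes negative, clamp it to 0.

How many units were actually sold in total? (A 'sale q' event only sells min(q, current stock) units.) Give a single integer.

Answer: 48

Derivation:
Processing events:
Start: stock = 29
  Event 1 (sale 20): sell min(20,29)=20. stock: 29 - 20 = 9. total_sold = 20
  Event 2 (sale 12): sell min(12,9)=9. stock: 9 - 9 = 0. total_sold = 29
  Event 3 (sale 7): sell min(7,0)=0. stock: 0 - 0 = 0. total_sold = 29
  Event 4 (sale 7): sell min(7,0)=0. stock: 0 - 0 = 0. total_sold = 29
  Event 5 (restock 16): 0 + 16 = 16
  Event 6 (return 7): 16 + 7 = 23
  Event 7 (restock 7): 23 + 7 = 30
  Event 8 (return 1): 30 + 1 = 31
  Event 9 (sale 19): sell min(19,31)=19. stock: 31 - 19 = 12. total_sold = 48
  Event 10 (restock 38): 12 + 38 = 50
  Event 11 (restock 25): 50 + 25 = 75
  Event 12 (return 2): 75 + 2 = 77
  Event 13 (restock 12): 77 + 12 = 89
Final: stock = 89, total_sold = 48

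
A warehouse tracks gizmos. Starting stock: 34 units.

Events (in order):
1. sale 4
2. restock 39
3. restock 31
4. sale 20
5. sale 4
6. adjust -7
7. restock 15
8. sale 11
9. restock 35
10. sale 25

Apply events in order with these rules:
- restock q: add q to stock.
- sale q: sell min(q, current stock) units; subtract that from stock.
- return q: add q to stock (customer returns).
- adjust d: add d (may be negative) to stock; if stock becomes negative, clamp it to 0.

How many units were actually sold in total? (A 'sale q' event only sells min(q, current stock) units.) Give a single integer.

Processing events:
Start: stock = 34
  Event 1 (sale 4): sell min(4,34)=4. stock: 34 - 4 = 30. total_sold = 4
  Event 2 (restock 39): 30 + 39 = 69
  Event 3 (restock 31): 69 + 31 = 100
  Event 4 (sale 20): sell min(20,100)=20. stock: 100 - 20 = 80. total_sold = 24
  Event 5 (sale 4): sell min(4,80)=4. stock: 80 - 4 = 76. total_sold = 28
  Event 6 (adjust -7): 76 + -7 = 69
  Event 7 (restock 15): 69 + 15 = 84
  Event 8 (sale 11): sell min(11,84)=11. stock: 84 - 11 = 73. total_sold = 39
  Event 9 (restock 35): 73 + 35 = 108
  Event 10 (sale 25): sell min(25,108)=25. stock: 108 - 25 = 83. total_sold = 64
Final: stock = 83, total_sold = 64

Answer: 64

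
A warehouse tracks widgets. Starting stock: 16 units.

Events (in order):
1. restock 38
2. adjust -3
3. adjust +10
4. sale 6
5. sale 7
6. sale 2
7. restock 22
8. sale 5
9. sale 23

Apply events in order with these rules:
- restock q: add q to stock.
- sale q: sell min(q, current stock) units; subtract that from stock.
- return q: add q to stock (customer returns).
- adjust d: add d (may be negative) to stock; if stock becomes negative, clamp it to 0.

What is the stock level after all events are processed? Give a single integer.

Answer: 40

Derivation:
Processing events:
Start: stock = 16
  Event 1 (restock 38): 16 + 38 = 54
  Event 2 (adjust -3): 54 + -3 = 51
  Event 3 (adjust +10): 51 + 10 = 61
  Event 4 (sale 6): sell min(6,61)=6. stock: 61 - 6 = 55. total_sold = 6
  Event 5 (sale 7): sell min(7,55)=7. stock: 55 - 7 = 48. total_sold = 13
  Event 6 (sale 2): sell min(2,48)=2. stock: 48 - 2 = 46. total_sold = 15
  Event 7 (restock 22): 46 + 22 = 68
  Event 8 (sale 5): sell min(5,68)=5. stock: 68 - 5 = 63. total_sold = 20
  Event 9 (sale 23): sell min(23,63)=23. stock: 63 - 23 = 40. total_sold = 43
Final: stock = 40, total_sold = 43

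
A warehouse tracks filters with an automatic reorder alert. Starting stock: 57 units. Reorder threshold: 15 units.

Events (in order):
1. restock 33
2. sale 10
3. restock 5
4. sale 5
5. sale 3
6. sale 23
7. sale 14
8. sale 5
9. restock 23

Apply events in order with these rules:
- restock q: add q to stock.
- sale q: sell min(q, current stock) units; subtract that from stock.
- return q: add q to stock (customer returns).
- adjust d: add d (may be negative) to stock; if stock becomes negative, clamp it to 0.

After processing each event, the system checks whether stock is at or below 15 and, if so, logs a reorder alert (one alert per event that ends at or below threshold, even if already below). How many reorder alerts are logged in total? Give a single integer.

Answer: 0

Derivation:
Processing events:
Start: stock = 57
  Event 1 (restock 33): 57 + 33 = 90
  Event 2 (sale 10): sell min(10,90)=10. stock: 90 - 10 = 80. total_sold = 10
  Event 3 (restock 5): 80 + 5 = 85
  Event 4 (sale 5): sell min(5,85)=5. stock: 85 - 5 = 80. total_sold = 15
  Event 5 (sale 3): sell min(3,80)=3. stock: 80 - 3 = 77. total_sold = 18
  Event 6 (sale 23): sell min(23,77)=23. stock: 77 - 23 = 54. total_sold = 41
  Event 7 (sale 14): sell min(14,54)=14. stock: 54 - 14 = 40. total_sold = 55
  Event 8 (sale 5): sell min(5,40)=5. stock: 40 - 5 = 35. total_sold = 60
  Event 9 (restock 23): 35 + 23 = 58
Final: stock = 58, total_sold = 60

Checking against threshold 15:
  After event 1: stock=90 > 15
  After event 2: stock=80 > 15
  After event 3: stock=85 > 15
  After event 4: stock=80 > 15
  After event 5: stock=77 > 15
  After event 6: stock=54 > 15
  After event 7: stock=40 > 15
  After event 8: stock=35 > 15
  After event 9: stock=58 > 15
Alert events: []. Count = 0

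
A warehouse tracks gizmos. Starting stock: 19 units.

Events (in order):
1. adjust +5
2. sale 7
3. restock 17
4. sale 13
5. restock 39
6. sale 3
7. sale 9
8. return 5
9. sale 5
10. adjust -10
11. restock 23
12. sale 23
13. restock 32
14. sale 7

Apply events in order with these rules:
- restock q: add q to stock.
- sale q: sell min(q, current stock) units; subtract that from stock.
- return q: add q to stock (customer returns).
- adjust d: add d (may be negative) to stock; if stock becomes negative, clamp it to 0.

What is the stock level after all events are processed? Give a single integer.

Answer: 63

Derivation:
Processing events:
Start: stock = 19
  Event 1 (adjust +5): 19 + 5 = 24
  Event 2 (sale 7): sell min(7,24)=7. stock: 24 - 7 = 17. total_sold = 7
  Event 3 (restock 17): 17 + 17 = 34
  Event 4 (sale 13): sell min(13,34)=13. stock: 34 - 13 = 21. total_sold = 20
  Event 5 (restock 39): 21 + 39 = 60
  Event 6 (sale 3): sell min(3,60)=3. stock: 60 - 3 = 57. total_sold = 23
  Event 7 (sale 9): sell min(9,57)=9. stock: 57 - 9 = 48. total_sold = 32
  Event 8 (return 5): 48 + 5 = 53
  Event 9 (sale 5): sell min(5,53)=5. stock: 53 - 5 = 48. total_sold = 37
  Event 10 (adjust -10): 48 + -10 = 38
  Event 11 (restock 23): 38 + 23 = 61
  Event 12 (sale 23): sell min(23,61)=23. stock: 61 - 23 = 38. total_sold = 60
  Event 13 (restock 32): 38 + 32 = 70
  Event 14 (sale 7): sell min(7,70)=7. stock: 70 - 7 = 63. total_sold = 67
Final: stock = 63, total_sold = 67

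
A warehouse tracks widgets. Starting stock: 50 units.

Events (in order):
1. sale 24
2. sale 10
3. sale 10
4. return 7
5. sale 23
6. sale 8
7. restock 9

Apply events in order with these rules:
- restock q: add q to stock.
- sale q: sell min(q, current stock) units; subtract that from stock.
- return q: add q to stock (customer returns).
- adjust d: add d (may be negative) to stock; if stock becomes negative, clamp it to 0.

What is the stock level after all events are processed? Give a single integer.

Processing events:
Start: stock = 50
  Event 1 (sale 24): sell min(24,50)=24. stock: 50 - 24 = 26. total_sold = 24
  Event 2 (sale 10): sell min(10,26)=10. stock: 26 - 10 = 16. total_sold = 34
  Event 3 (sale 10): sell min(10,16)=10. stock: 16 - 10 = 6. total_sold = 44
  Event 4 (return 7): 6 + 7 = 13
  Event 5 (sale 23): sell min(23,13)=13. stock: 13 - 13 = 0. total_sold = 57
  Event 6 (sale 8): sell min(8,0)=0. stock: 0 - 0 = 0. total_sold = 57
  Event 7 (restock 9): 0 + 9 = 9
Final: stock = 9, total_sold = 57

Answer: 9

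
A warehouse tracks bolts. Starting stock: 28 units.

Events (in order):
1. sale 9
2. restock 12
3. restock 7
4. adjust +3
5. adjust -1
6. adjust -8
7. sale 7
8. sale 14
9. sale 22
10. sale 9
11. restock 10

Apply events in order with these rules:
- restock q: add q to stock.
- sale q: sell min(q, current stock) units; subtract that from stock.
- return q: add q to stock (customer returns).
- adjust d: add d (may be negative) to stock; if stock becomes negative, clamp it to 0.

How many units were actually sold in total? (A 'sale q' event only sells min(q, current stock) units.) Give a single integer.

Processing events:
Start: stock = 28
  Event 1 (sale 9): sell min(9,28)=9. stock: 28 - 9 = 19. total_sold = 9
  Event 2 (restock 12): 19 + 12 = 31
  Event 3 (restock 7): 31 + 7 = 38
  Event 4 (adjust +3): 38 + 3 = 41
  Event 5 (adjust -1): 41 + -1 = 40
  Event 6 (adjust -8): 40 + -8 = 32
  Event 7 (sale 7): sell min(7,32)=7. stock: 32 - 7 = 25. total_sold = 16
  Event 8 (sale 14): sell min(14,25)=14. stock: 25 - 14 = 11. total_sold = 30
  Event 9 (sale 22): sell min(22,11)=11. stock: 11 - 11 = 0. total_sold = 41
  Event 10 (sale 9): sell min(9,0)=0. stock: 0 - 0 = 0. total_sold = 41
  Event 11 (restock 10): 0 + 10 = 10
Final: stock = 10, total_sold = 41

Answer: 41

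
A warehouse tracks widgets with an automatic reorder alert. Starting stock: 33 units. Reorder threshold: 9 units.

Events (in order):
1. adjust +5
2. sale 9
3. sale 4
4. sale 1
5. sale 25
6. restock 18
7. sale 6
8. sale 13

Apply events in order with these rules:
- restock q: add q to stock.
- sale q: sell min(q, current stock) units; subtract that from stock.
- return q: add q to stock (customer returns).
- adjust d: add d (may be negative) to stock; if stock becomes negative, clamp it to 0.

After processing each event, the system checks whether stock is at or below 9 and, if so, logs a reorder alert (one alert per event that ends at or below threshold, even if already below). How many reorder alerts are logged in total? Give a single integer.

Answer: 2

Derivation:
Processing events:
Start: stock = 33
  Event 1 (adjust +5): 33 + 5 = 38
  Event 2 (sale 9): sell min(9,38)=9. stock: 38 - 9 = 29. total_sold = 9
  Event 3 (sale 4): sell min(4,29)=4. stock: 29 - 4 = 25. total_sold = 13
  Event 4 (sale 1): sell min(1,25)=1. stock: 25 - 1 = 24. total_sold = 14
  Event 5 (sale 25): sell min(25,24)=24. stock: 24 - 24 = 0. total_sold = 38
  Event 6 (restock 18): 0 + 18 = 18
  Event 7 (sale 6): sell min(6,18)=6. stock: 18 - 6 = 12. total_sold = 44
  Event 8 (sale 13): sell min(13,12)=12. stock: 12 - 12 = 0. total_sold = 56
Final: stock = 0, total_sold = 56

Checking against threshold 9:
  After event 1: stock=38 > 9
  After event 2: stock=29 > 9
  After event 3: stock=25 > 9
  After event 4: stock=24 > 9
  After event 5: stock=0 <= 9 -> ALERT
  After event 6: stock=18 > 9
  After event 7: stock=12 > 9
  After event 8: stock=0 <= 9 -> ALERT
Alert events: [5, 8]. Count = 2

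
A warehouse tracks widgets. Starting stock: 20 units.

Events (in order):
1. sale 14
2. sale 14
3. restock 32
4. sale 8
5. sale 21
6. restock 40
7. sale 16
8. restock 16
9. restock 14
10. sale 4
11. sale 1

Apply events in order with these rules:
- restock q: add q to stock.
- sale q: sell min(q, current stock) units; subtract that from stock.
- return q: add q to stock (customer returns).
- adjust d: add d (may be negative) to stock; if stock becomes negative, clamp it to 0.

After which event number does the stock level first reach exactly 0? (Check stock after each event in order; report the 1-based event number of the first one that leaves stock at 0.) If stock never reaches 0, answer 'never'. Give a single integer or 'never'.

Answer: 2

Derivation:
Processing events:
Start: stock = 20
  Event 1 (sale 14): sell min(14,20)=14. stock: 20 - 14 = 6. total_sold = 14
  Event 2 (sale 14): sell min(14,6)=6. stock: 6 - 6 = 0. total_sold = 20
  Event 3 (restock 32): 0 + 32 = 32
  Event 4 (sale 8): sell min(8,32)=8. stock: 32 - 8 = 24. total_sold = 28
  Event 5 (sale 21): sell min(21,24)=21. stock: 24 - 21 = 3. total_sold = 49
  Event 6 (restock 40): 3 + 40 = 43
  Event 7 (sale 16): sell min(16,43)=16. stock: 43 - 16 = 27. total_sold = 65
  Event 8 (restock 16): 27 + 16 = 43
  Event 9 (restock 14): 43 + 14 = 57
  Event 10 (sale 4): sell min(4,57)=4. stock: 57 - 4 = 53. total_sold = 69
  Event 11 (sale 1): sell min(1,53)=1. stock: 53 - 1 = 52. total_sold = 70
Final: stock = 52, total_sold = 70

First zero at event 2.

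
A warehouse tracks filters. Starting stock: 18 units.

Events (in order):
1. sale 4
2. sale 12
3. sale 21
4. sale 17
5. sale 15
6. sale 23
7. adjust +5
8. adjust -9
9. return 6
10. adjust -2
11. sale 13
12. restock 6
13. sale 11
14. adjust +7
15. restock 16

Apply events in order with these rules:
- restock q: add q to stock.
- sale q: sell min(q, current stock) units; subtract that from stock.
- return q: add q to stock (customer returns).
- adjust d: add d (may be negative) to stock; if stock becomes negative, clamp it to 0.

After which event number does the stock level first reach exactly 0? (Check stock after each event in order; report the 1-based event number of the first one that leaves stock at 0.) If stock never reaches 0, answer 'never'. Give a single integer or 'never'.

Answer: 3

Derivation:
Processing events:
Start: stock = 18
  Event 1 (sale 4): sell min(4,18)=4. stock: 18 - 4 = 14. total_sold = 4
  Event 2 (sale 12): sell min(12,14)=12. stock: 14 - 12 = 2. total_sold = 16
  Event 3 (sale 21): sell min(21,2)=2. stock: 2 - 2 = 0. total_sold = 18
  Event 4 (sale 17): sell min(17,0)=0. stock: 0 - 0 = 0. total_sold = 18
  Event 5 (sale 15): sell min(15,0)=0. stock: 0 - 0 = 0. total_sold = 18
  Event 6 (sale 23): sell min(23,0)=0. stock: 0 - 0 = 0. total_sold = 18
  Event 7 (adjust +5): 0 + 5 = 5
  Event 8 (adjust -9): 5 + -9 = 0 (clamped to 0)
  Event 9 (return 6): 0 + 6 = 6
  Event 10 (adjust -2): 6 + -2 = 4
  Event 11 (sale 13): sell min(13,4)=4. stock: 4 - 4 = 0. total_sold = 22
  Event 12 (restock 6): 0 + 6 = 6
  Event 13 (sale 11): sell min(11,6)=6. stock: 6 - 6 = 0. total_sold = 28
  Event 14 (adjust +7): 0 + 7 = 7
  Event 15 (restock 16): 7 + 16 = 23
Final: stock = 23, total_sold = 28

First zero at event 3.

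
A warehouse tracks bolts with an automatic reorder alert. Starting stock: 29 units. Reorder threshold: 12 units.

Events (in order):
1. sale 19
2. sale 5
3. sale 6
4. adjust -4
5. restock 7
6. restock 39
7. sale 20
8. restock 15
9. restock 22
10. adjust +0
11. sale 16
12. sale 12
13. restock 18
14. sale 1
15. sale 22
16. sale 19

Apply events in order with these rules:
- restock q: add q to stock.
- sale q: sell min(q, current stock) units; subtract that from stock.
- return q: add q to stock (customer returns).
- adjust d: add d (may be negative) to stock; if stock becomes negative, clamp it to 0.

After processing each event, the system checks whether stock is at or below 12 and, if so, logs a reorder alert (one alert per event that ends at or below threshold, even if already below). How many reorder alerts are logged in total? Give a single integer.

Answer: 6

Derivation:
Processing events:
Start: stock = 29
  Event 1 (sale 19): sell min(19,29)=19. stock: 29 - 19 = 10. total_sold = 19
  Event 2 (sale 5): sell min(5,10)=5. stock: 10 - 5 = 5. total_sold = 24
  Event 3 (sale 6): sell min(6,5)=5. stock: 5 - 5 = 0. total_sold = 29
  Event 4 (adjust -4): 0 + -4 = 0 (clamped to 0)
  Event 5 (restock 7): 0 + 7 = 7
  Event 6 (restock 39): 7 + 39 = 46
  Event 7 (sale 20): sell min(20,46)=20. stock: 46 - 20 = 26. total_sold = 49
  Event 8 (restock 15): 26 + 15 = 41
  Event 9 (restock 22): 41 + 22 = 63
  Event 10 (adjust +0): 63 + 0 = 63
  Event 11 (sale 16): sell min(16,63)=16. stock: 63 - 16 = 47. total_sold = 65
  Event 12 (sale 12): sell min(12,47)=12. stock: 47 - 12 = 35. total_sold = 77
  Event 13 (restock 18): 35 + 18 = 53
  Event 14 (sale 1): sell min(1,53)=1. stock: 53 - 1 = 52. total_sold = 78
  Event 15 (sale 22): sell min(22,52)=22. stock: 52 - 22 = 30. total_sold = 100
  Event 16 (sale 19): sell min(19,30)=19. stock: 30 - 19 = 11. total_sold = 119
Final: stock = 11, total_sold = 119

Checking against threshold 12:
  After event 1: stock=10 <= 12 -> ALERT
  After event 2: stock=5 <= 12 -> ALERT
  After event 3: stock=0 <= 12 -> ALERT
  After event 4: stock=0 <= 12 -> ALERT
  After event 5: stock=7 <= 12 -> ALERT
  After event 6: stock=46 > 12
  After event 7: stock=26 > 12
  After event 8: stock=41 > 12
  After event 9: stock=63 > 12
  After event 10: stock=63 > 12
  After event 11: stock=47 > 12
  After event 12: stock=35 > 12
  After event 13: stock=53 > 12
  After event 14: stock=52 > 12
  After event 15: stock=30 > 12
  After event 16: stock=11 <= 12 -> ALERT
Alert events: [1, 2, 3, 4, 5, 16]. Count = 6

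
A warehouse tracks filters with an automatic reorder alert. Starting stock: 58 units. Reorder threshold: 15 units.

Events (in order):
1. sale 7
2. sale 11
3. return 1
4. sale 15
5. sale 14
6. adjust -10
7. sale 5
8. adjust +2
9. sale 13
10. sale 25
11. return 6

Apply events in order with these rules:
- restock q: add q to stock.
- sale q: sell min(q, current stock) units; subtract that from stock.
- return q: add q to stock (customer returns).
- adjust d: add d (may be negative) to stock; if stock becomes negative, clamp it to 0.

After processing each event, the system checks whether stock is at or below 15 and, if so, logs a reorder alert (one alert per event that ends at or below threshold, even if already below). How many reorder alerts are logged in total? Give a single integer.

Answer: 7

Derivation:
Processing events:
Start: stock = 58
  Event 1 (sale 7): sell min(7,58)=7. stock: 58 - 7 = 51. total_sold = 7
  Event 2 (sale 11): sell min(11,51)=11. stock: 51 - 11 = 40. total_sold = 18
  Event 3 (return 1): 40 + 1 = 41
  Event 4 (sale 15): sell min(15,41)=15. stock: 41 - 15 = 26. total_sold = 33
  Event 5 (sale 14): sell min(14,26)=14. stock: 26 - 14 = 12. total_sold = 47
  Event 6 (adjust -10): 12 + -10 = 2
  Event 7 (sale 5): sell min(5,2)=2. stock: 2 - 2 = 0. total_sold = 49
  Event 8 (adjust +2): 0 + 2 = 2
  Event 9 (sale 13): sell min(13,2)=2. stock: 2 - 2 = 0. total_sold = 51
  Event 10 (sale 25): sell min(25,0)=0. stock: 0 - 0 = 0. total_sold = 51
  Event 11 (return 6): 0 + 6 = 6
Final: stock = 6, total_sold = 51

Checking against threshold 15:
  After event 1: stock=51 > 15
  After event 2: stock=40 > 15
  After event 3: stock=41 > 15
  After event 4: stock=26 > 15
  After event 5: stock=12 <= 15 -> ALERT
  After event 6: stock=2 <= 15 -> ALERT
  After event 7: stock=0 <= 15 -> ALERT
  After event 8: stock=2 <= 15 -> ALERT
  After event 9: stock=0 <= 15 -> ALERT
  After event 10: stock=0 <= 15 -> ALERT
  After event 11: stock=6 <= 15 -> ALERT
Alert events: [5, 6, 7, 8, 9, 10, 11]. Count = 7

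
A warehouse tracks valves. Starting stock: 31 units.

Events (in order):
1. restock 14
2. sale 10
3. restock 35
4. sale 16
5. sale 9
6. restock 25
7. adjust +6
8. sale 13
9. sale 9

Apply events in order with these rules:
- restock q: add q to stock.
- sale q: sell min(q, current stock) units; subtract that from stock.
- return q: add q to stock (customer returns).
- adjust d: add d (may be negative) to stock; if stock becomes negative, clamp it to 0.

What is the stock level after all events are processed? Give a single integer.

Answer: 54

Derivation:
Processing events:
Start: stock = 31
  Event 1 (restock 14): 31 + 14 = 45
  Event 2 (sale 10): sell min(10,45)=10. stock: 45 - 10 = 35. total_sold = 10
  Event 3 (restock 35): 35 + 35 = 70
  Event 4 (sale 16): sell min(16,70)=16. stock: 70 - 16 = 54. total_sold = 26
  Event 5 (sale 9): sell min(9,54)=9. stock: 54 - 9 = 45. total_sold = 35
  Event 6 (restock 25): 45 + 25 = 70
  Event 7 (adjust +6): 70 + 6 = 76
  Event 8 (sale 13): sell min(13,76)=13. stock: 76 - 13 = 63. total_sold = 48
  Event 9 (sale 9): sell min(9,63)=9. stock: 63 - 9 = 54. total_sold = 57
Final: stock = 54, total_sold = 57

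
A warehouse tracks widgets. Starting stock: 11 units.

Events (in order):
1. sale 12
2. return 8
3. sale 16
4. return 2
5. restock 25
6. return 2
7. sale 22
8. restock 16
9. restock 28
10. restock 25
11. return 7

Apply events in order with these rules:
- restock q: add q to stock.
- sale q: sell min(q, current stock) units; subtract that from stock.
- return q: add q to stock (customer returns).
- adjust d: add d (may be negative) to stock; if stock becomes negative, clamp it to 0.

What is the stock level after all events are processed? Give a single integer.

Answer: 83

Derivation:
Processing events:
Start: stock = 11
  Event 1 (sale 12): sell min(12,11)=11. stock: 11 - 11 = 0. total_sold = 11
  Event 2 (return 8): 0 + 8 = 8
  Event 3 (sale 16): sell min(16,8)=8. stock: 8 - 8 = 0. total_sold = 19
  Event 4 (return 2): 0 + 2 = 2
  Event 5 (restock 25): 2 + 25 = 27
  Event 6 (return 2): 27 + 2 = 29
  Event 7 (sale 22): sell min(22,29)=22. stock: 29 - 22 = 7. total_sold = 41
  Event 8 (restock 16): 7 + 16 = 23
  Event 9 (restock 28): 23 + 28 = 51
  Event 10 (restock 25): 51 + 25 = 76
  Event 11 (return 7): 76 + 7 = 83
Final: stock = 83, total_sold = 41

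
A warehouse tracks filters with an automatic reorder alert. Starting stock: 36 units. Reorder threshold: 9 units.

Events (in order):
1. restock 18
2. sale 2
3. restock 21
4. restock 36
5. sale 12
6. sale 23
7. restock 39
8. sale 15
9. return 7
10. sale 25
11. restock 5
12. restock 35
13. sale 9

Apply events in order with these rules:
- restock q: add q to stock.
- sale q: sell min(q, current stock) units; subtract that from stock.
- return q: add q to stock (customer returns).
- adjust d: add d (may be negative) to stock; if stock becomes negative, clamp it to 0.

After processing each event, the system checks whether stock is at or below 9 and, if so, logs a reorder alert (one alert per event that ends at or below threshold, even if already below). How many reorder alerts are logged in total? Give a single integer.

Processing events:
Start: stock = 36
  Event 1 (restock 18): 36 + 18 = 54
  Event 2 (sale 2): sell min(2,54)=2. stock: 54 - 2 = 52. total_sold = 2
  Event 3 (restock 21): 52 + 21 = 73
  Event 4 (restock 36): 73 + 36 = 109
  Event 5 (sale 12): sell min(12,109)=12. stock: 109 - 12 = 97. total_sold = 14
  Event 6 (sale 23): sell min(23,97)=23. stock: 97 - 23 = 74. total_sold = 37
  Event 7 (restock 39): 74 + 39 = 113
  Event 8 (sale 15): sell min(15,113)=15. stock: 113 - 15 = 98. total_sold = 52
  Event 9 (return 7): 98 + 7 = 105
  Event 10 (sale 25): sell min(25,105)=25. stock: 105 - 25 = 80. total_sold = 77
  Event 11 (restock 5): 80 + 5 = 85
  Event 12 (restock 35): 85 + 35 = 120
  Event 13 (sale 9): sell min(9,120)=9. stock: 120 - 9 = 111. total_sold = 86
Final: stock = 111, total_sold = 86

Checking against threshold 9:
  After event 1: stock=54 > 9
  After event 2: stock=52 > 9
  After event 3: stock=73 > 9
  After event 4: stock=109 > 9
  After event 5: stock=97 > 9
  After event 6: stock=74 > 9
  After event 7: stock=113 > 9
  After event 8: stock=98 > 9
  After event 9: stock=105 > 9
  After event 10: stock=80 > 9
  After event 11: stock=85 > 9
  After event 12: stock=120 > 9
  After event 13: stock=111 > 9
Alert events: []. Count = 0

Answer: 0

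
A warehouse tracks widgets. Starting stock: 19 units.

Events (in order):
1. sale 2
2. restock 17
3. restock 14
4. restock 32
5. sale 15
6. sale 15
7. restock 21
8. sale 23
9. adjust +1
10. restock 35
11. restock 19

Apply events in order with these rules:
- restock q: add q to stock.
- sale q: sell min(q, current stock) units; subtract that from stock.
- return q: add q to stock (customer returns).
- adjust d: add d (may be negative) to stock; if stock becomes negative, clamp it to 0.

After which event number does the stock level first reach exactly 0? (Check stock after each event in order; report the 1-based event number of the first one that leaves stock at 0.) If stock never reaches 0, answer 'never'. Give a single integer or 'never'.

Answer: never

Derivation:
Processing events:
Start: stock = 19
  Event 1 (sale 2): sell min(2,19)=2. stock: 19 - 2 = 17. total_sold = 2
  Event 2 (restock 17): 17 + 17 = 34
  Event 3 (restock 14): 34 + 14 = 48
  Event 4 (restock 32): 48 + 32 = 80
  Event 5 (sale 15): sell min(15,80)=15. stock: 80 - 15 = 65. total_sold = 17
  Event 6 (sale 15): sell min(15,65)=15. stock: 65 - 15 = 50. total_sold = 32
  Event 7 (restock 21): 50 + 21 = 71
  Event 8 (sale 23): sell min(23,71)=23. stock: 71 - 23 = 48. total_sold = 55
  Event 9 (adjust +1): 48 + 1 = 49
  Event 10 (restock 35): 49 + 35 = 84
  Event 11 (restock 19): 84 + 19 = 103
Final: stock = 103, total_sold = 55

Stock never reaches 0.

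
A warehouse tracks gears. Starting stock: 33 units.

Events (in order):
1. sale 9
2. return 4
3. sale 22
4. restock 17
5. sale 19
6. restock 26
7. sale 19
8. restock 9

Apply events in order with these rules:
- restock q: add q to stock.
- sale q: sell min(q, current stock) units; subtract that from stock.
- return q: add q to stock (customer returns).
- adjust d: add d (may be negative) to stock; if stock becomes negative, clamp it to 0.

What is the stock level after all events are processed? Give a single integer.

Processing events:
Start: stock = 33
  Event 1 (sale 9): sell min(9,33)=9. stock: 33 - 9 = 24. total_sold = 9
  Event 2 (return 4): 24 + 4 = 28
  Event 3 (sale 22): sell min(22,28)=22. stock: 28 - 22 = 6. total_sold = 31
  Event 4 (restock 17): 6 + 17 = 23
  Event 5 (sale 19): sell min(19,23)=19. stock: 23 - 19 = 4. total_sold = 50
  Event 6 (restock 26): 4 + 26 = 30
  Event 7 (sale 19): sell min(19,30)=19. stock: 30 - 19 = 11. total_sold = 69
  Event 8 (restock 9): 11 + 9 = 20
Final: stock = 20, total_sold = 69

Answer: 20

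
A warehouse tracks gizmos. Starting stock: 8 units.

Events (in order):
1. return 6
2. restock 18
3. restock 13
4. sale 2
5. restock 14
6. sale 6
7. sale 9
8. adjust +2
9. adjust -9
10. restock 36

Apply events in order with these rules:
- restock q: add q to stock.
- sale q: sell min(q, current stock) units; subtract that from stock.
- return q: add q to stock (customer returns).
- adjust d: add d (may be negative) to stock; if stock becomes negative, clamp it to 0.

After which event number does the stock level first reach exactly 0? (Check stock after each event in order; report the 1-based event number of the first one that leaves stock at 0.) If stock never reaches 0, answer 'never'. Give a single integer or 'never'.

Processing events:
Start: stock = 8
  Event 1 (return 6): 8 + 6 = 14
  Event 2 (restock 18): 14 + 18 = 32
  Event 3 (restock 13): 32 + 13 = 45
  Event 4 (sale 2): sell min(2,45)=2. stock: 45 - 2 = 43. total_sold = 2
  Event 5 (restock 14): 43 + 14 = 57
  Event 6 (sale 6): sell min(6,57)=6. stock: 57 - 6 = 51. total_sold = 8
  Event 7 (sale 9): sell min(9,51)=9. stock: 51 - 9 = 42. total_sold = 17
  Event 8 (adjust +2): 42 + 2 = 44
  Event 9 (adjust -9): 44 + -9 = 35
  Event 10 (restock 36): 35 + 36 = 71
Final: stock = 71, total_sold = 17

Stock never reaches 0.

Answer: never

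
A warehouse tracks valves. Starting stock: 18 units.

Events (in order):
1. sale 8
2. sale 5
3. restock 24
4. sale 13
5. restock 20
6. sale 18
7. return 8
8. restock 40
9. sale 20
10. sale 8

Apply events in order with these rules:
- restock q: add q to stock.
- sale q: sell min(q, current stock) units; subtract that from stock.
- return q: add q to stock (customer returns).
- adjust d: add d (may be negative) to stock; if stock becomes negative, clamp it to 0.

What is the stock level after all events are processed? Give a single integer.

Answer: 38

Derivation:
Processing events:
Start: stock = 18
  Event 1 (sale 8): sell min(8,18)=8. stock: 18 - 8 = 10. total_sold = 8
  Event 2 (sale 5): sell min(5,10)=5. stock: 10 - 5 = 5. total_sold = 13
  Event 3 (restock 24): 5 + 24 = 29
  Event 4 (sale 13): sell min(13,29)=13. stock: 29 - 13 = 16. total_sold = 26
  Event 5 (restock 20): 16 + 20 = 36
  Event 6 (sale 18): sell min(18,36)=18. stock: 36 - 18 = 18. total_sold = 44
  Event 7 (return 8): 18 + 8 = 26
  Event 8 (restock 40): 26 + 40 = 66
  Event 9 (sale 20): sell min(20,66)=20. stock: 66 - 20 = 46. total_sold = 64
  Event 10 (sale 8): sell min(8,46)=8. stock: 46 - 8 = 38. total_sold = 72
Final: stock = 38, total_sold = 72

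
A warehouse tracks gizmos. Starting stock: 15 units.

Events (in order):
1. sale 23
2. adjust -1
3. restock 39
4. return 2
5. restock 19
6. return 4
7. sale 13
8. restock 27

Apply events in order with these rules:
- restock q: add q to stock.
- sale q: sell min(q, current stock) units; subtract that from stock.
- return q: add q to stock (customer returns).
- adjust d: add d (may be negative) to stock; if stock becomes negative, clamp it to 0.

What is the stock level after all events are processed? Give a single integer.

Answer: 78

Derivation:
Processing events:
Start: stock = 15
  Event 1 (sale 23): sell min(23,15)=15. stock: 15 - 15 = 0. total_sold = 15
  Event 2 (adjust -1): 0 + -1 = 0 (clamped to 0)
  Event 3 (restock 39): 0 + 39 = 39
  Event 4 (return 2): 39 + 2 = 41
  Event 5 (restock 19): 41 + 19 = 60
  Event 6 (return 4): 60 + 4 = 64
  Event 7 (sale 13): sell min(13,64)=13. stock: 64 - 13 = 51. total_sold = 28
  Event 8 (restock 27): 51 + 27 = 78
Final: stock = 78, total_sold = 28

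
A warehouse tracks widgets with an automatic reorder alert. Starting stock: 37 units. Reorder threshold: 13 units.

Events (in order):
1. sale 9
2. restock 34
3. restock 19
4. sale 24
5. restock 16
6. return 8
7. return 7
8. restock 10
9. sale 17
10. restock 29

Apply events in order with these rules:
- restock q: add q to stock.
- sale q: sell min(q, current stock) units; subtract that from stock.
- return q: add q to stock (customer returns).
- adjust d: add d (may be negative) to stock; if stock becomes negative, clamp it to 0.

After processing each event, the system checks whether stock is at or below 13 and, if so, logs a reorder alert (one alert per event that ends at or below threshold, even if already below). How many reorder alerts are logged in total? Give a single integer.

Processing events:
Start: stock = 37
  Event 1 (sale 9): sell min(9,37)=9. stock: 37 - 9 = 28. total_sold = 9
  Event 2 (restock 34): 28 + 34 = 62
  Event 3 (restock 19): 62 + 19 = 81
  Event 4 (sale 24): sell min(24,81)=24. stock: 81 - 24 = 57. total_sold = 33
  Event 5 (restock 16): 57 + 16 = 73
  Event 6 (return 8): 73 + 8 = 81
  Event 7 (return 7): 81 + 7 = 88
  Event 8 (restock 10): 88 + 10 = 98
  Event 9 (sale 17): sell min(17,98)=17. stock: 98 - 17 = 81. total_sold = 50
  Event 10 (restock 29): 81 + 29 = 110
Final: stock = 110, total_sold = 50

Checking against threshold 13:
  After event 1: stock=28 > 13
  After event 2: stock=62 > 13
  After event 3: stock=81 > 13
  After event 4: stock=57 > 13
  After event 5: stock=73 > 13
  After event 6: stock=81 > 13
  After event 7: stock=88 > 13
  After event 8: stock=98 > 13
  After event 9: stock=81 > 13
  After event 10: stock=110 > 13
Alert events: []. Count = 0

Answer: 0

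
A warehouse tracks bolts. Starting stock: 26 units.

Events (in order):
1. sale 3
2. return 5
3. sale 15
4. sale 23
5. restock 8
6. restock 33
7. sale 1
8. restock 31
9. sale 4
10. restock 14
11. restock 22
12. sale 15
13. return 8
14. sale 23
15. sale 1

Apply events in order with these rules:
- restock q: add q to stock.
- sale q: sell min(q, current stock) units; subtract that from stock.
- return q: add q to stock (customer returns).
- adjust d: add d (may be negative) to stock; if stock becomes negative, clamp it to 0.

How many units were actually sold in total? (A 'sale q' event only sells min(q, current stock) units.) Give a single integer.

Answer: 75

Derivation:
Processing events:
Start: stock = 26
  Event 1 (sale 3): sell min(3,26)=3. stock: 26 - 3 = 23. total_sold = 3
  Event 2 (return 5): 23 + 5 = 28
  Event 3 (sale 15): sell min(15,28)=15. stock: 28 - 15 = 13. total_sold = 18
  Event 4 (sale 23): sell min(23,13)=13. stock: 13 - 13 = 0. total_sold = 31
  Event 5 (restock 8): 0 + 8 = 8
  Event 6 (restock 33): 8 + 33 = 41
  Event 7 (sale 1): sell min(1,41)=1. stock: 41 - 1 = 40. total_sold = 32
  Event 8 (restock 31): 40 + 31 = 71
  Event 9 (sale 4): sell min(4,71)=4. stock: 71 - 4 = 67. total_sold = 36
  Event 10 (restock 14): 67 + 14 = 81
  Event 11 (restock 22): 81 + 22 = 103
  Event 12 (sale 15): sell min(15,103)=15. stock: 103 - 15 = 88. total_sold = 51
  Event 13 (return 8): 88 + 8 = 96
  Event 14 (sale 23): sell min(23,96)=23. stock: 96 - 23 = 73. total_sold = 74
  Event 15 (sale 1): sell min(1,73)=1. stock: 73 - 1 = 72. total_sold = 75
Final: stock = 72, total_sold = 75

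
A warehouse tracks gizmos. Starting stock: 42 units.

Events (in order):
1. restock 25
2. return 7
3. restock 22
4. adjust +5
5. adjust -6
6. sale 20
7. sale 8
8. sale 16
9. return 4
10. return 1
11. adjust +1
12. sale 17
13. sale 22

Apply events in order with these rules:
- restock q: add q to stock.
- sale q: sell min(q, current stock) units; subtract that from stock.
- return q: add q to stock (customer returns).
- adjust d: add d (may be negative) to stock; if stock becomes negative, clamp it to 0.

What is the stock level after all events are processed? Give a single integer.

Processing events:
Start: stock = 42
  Event 1 (restock 25): 42 + 25 = 67
  Event 2 (return 7): 67 + 7 = 74
  Event 3 (restock 22): 74 + 22 = 96
  Event 4 (adjust +5): 96 + 5 = 101
  Event 5 (adjust -6): 101 + -6 = 95
  Event 6 (sale 20): sell min(20,95)=20. stock: 95 - 20 = 75. total_sold = 20
  Event 7 (sale 8): sell min(8,75)=8. stock: 75 - 8 = 67. total_sold = 28
  Event 8 (sale 16): sell min(16,67)=16. stock: 67 - 16 = 51. total_sold = 44
  Event 9 (return 4): 51 + 4 = 55
  Event 10 (return 1): 55 + 1 = 56
  Event 11 (adjust +1): 56 + 1 = 57
  Event 12 (sale 17): sell min(17,57)=17. stock: 57 - 17 = 40. total_sold = 61
  Event 13 (sale 22): sell min(22,40)=22. stock: 40 - 22 = 18. total_sold = 83
Final: stock = 18, total_sold = 83

Answer: 18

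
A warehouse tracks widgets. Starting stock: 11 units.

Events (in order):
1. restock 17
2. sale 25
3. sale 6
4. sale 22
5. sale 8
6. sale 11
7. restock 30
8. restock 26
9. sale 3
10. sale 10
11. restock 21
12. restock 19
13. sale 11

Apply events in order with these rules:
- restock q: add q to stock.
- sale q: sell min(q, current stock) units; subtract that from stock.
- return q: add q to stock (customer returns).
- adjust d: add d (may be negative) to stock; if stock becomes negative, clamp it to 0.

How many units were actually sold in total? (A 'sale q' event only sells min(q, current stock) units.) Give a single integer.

Answer: 52

Derivation:
Processing events:
Start: stock = 11
  Event 1 (restock 17): 11 + 17 = 28
  Event 2 (sale 25): sell min(25,28)=25. stock: 28 - 25 = 3. total_sold = 25
  Event 3 (sale 6): sell min(6,3)=3. stock: 3 - 3 = 0. total_sold = 28
  Event 4 (sale 22): sell min(22,0)=0. stock: 0 - 0 = 0. total_sold = 28
  Event 5 (sale 8): sell min(8,0)=0. stock: 0 - 0 = 0. total_sold = 28
  Event 6 (sale 11): sell min(11,0)=0. stock: 0 - 0 = 0. total_sold = 28
  Event 7 (restock 30): 0 + 30 = 30
  Event 8 (restock 26): 30 + 26 = 56
  Event 9 (sale 3): sell min(3,56)=3. stock: 56 - 3 = 53. total_sold = 31
  Event 10 (sale 10): sell min(10,53)=10. stock: 53 - 10 = 43. total_sold = 41
  Event 11 (restock 21): 43 + 21 = 64
  Event 12 (restock 19): 64 + 19 = 83
  Event 13 (sale 11): sell min(11,83)=11. stock: 83 - 11 = 72. total_sold = 52
Final: stock = 72, total_sold = 52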